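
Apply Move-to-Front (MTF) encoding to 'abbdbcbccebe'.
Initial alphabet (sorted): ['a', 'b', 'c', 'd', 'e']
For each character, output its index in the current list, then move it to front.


MTF encoding:
'a': index 0 in ['a', 'b', 'c', 'd', 'e'] -> ['a', 'b', 'c', 'd', 'e']
'b': index 1 in ['a', 'b', 'c', 'd', 'e'] -> ['b', 'a', 'c', 'd', 'e']
'b': index 0 in ['b', 'a', 'c', 'd', 'e'] -> ['b', 'a', 'c', 'd', 'e']
'd': index 3 in ['b', 'a', 'c', 'd', 'e'] -> ['d', 'b', 'a', 'c', 'e']
'b': index 1 in ['d', 'b', 'a', 'c', 'e'] -> ['b', 'd', 'a', 'c', 'e']
'c': index 3 in ['b', 'd', 'a', 'c', 'e'] -> ['c', 'b', 'd', 'a', 'e']
'b': index 1 in ['c', 'b', 'd', 'a', 'e'] -> ['b', 'c', 'd', 'a', 'e']
'c': index 1 in ['b', 'c', 'd', 'a', 'e'] -> ['c', 'b', 'd', 'a', 'e']
'c': index 0 in ['c', 'b', 'd', 'a', 'e'] -> ['c', 'b', 'd', 'a', 'e']
'e': index 4 in ['c', 'b', 'd', 'a', 'e'] -> ['e', 'c', 'b', 'd', 'a']
'b': index 2 in ['e', 'c', 'b', 'd', 'a'] -> ['b', 'e', 'c', 'd', 'a']
'e': index 1 in ['b', 'e', 'c', 'd', 'a'] -> ['e', 'b', 'c', 'd', 'a']


Output: [0, 1, 0, 3, 1, 3, 1, 1, 0, 4, 2, 1]


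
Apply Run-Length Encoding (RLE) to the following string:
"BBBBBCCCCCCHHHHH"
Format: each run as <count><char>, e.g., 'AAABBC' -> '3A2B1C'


Scanning runs left to right:
  i=0: run of 'B' x 5 -> '5B'
  i=5: run of 'C' x 6 -> '6C'
  i=11: run of 'H' x 5 -> '5H'

RLE = 5B6C5H


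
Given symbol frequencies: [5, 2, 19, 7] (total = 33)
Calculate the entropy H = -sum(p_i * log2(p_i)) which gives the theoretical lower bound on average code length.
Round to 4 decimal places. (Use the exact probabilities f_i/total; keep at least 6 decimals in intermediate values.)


Per-symbol terms -p_i * log2(p_i) with p_i = f_i/33:
  p = 5/33 = 0.151515: log2(p) = -2.722466, -p*log2(p) = 0.412495
  p = 2/33 = 0.060606: log2(p) = -4.044394, -p*log2(p) = 0.245115
  p = 19/33 = 0.575758: log2(p) = -0.796467, -p*log2(p) = 0.458572
  p = 7/33 = 0.212121: log2(p) = -2.237039, -p*log2(p) = 0.474523
H = 0.412495 + 0.245115 + 0.458572 + 0.474523 = 1.590705

H = 1.5907 bits/symbol


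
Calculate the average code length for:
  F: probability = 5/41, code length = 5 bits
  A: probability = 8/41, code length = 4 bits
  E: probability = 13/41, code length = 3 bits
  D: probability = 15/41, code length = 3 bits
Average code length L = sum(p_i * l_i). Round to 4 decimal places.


Weighted contributions p_i * l_i:
  F: (5/41) * 5 = 25/41
  A: (8/41) * 4 = 32/41
  E: (13/41) * 3 = 39/41
  D: (15/41) * 3 = 45/41
Sum = (25 + 32 + 39 + 45)/41 = 141/41

L = 141/41 = 3.4390 bits/symbol


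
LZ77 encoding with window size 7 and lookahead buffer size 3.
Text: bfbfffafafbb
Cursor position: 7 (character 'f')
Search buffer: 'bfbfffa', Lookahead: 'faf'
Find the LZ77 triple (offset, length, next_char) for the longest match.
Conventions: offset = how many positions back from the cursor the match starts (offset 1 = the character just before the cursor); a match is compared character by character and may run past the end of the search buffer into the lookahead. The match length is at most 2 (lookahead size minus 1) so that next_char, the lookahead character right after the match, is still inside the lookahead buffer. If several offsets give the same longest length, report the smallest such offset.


Try each offset into the search buffer:
  offset=1 (pos 6, char 'a'): match length 0
  offset=2 (pos 5, char 'f'): match length 2
  offset=3 (pos 4, char 'f'): match length 1
  offset=4 (pos 3, char 'f'): match length 1
  offset=5 (pos 2, char 'b'): match length 0
  offset=6 (pos 1, char 'f'): match length 1
  offset=7 (pos 0, char 'b'): match length 0
Longest match has length 2 at offset 2.
next_char = character at position 7 + 2 = 9 -> 'f'

Best match: offset=2, length=2 (matching 'fa' starting at position 5)
LZ77 triple: (2, 2, 'f')


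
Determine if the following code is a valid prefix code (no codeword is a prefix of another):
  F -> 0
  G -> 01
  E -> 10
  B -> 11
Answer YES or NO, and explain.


Checking each pair (does one codeword prefix another?):
  F='0' vs G='01': prefix -- VIOLATION

NO -- this is NOT a valid prefix code. F (0) is a prefix of G (01).


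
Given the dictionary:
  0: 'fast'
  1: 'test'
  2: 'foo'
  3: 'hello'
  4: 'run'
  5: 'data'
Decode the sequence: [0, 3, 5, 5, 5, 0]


Look up each index in the dictionary:
  0 -> 'fast'
  3 -> 'hello'
  5 -> 'data'
  5 -> 'data'
  5 -> 'data'
  0 -> 'fast'

Decoded: "fast hello data data data fast"


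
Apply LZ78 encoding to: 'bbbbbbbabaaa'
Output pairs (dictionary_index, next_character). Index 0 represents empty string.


LZ78 encoding steps:
Dictionary: {0: ''}
Step 1: w='' (idx 0), next='b' -> output (0, 'b'), add 'b' as idx 1
Step 2: w='b' (idx 1), next='b' -> output (1, 'b'), add 'bb' as idx 2
Step 3: w='bb' (idx 2), next='b' -> output (2, 'b'), add 'bbb' as idx 3
Step 4: w='b' (idx 1), next='a' -> output (1, 'a'), add 'ba' as idx 4
Step 5: w='ba' (idx 4), next='a' -> output (4, 'a'), add 'baa' as idx 5
Step 6: w='' (idx 0), next='a' -> output (0, 'a'), add 'a' as idx 6


Encoded: [(0, 'b'), (1, 'b'), (2, 'b'), (1, 'a'), (4, 'a'), (0, 'a')]


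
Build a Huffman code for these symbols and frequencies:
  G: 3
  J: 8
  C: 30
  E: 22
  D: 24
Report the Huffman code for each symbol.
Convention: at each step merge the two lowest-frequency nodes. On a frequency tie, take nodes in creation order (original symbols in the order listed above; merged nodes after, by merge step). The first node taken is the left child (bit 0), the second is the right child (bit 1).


Huffman tree construction:
Step 1: Merge G(3) + J(8) = 11
Step 2: Merge (G+J)(11) + E(22) = 33
Step 3: Merge D(24) + C(30) = 54
Step 4: Merge ((G+J)+E)(33) + (D+C)(54) = 87
Read each symbol's code off the tree from the root (left child = 0, right child = 1).

Codes:
  G: 000 (length 3)
  J: 001 (length 3)
  C: 11 (length 2)
  E: 01 (length 2)
  D: 10 (length 2)
Average code length: 185/87 = 2.1264 bits/symbol


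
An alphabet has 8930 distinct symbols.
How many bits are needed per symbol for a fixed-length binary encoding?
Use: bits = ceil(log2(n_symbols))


log2(8930) = 13.1244
Bracket: 2^13 = 8192 < 8930 <= 2^14 = 16384
So ceil(log2(8930)) = 14

bits = ceil(log2(8930)) = ceil(13.1244) = 14 bits


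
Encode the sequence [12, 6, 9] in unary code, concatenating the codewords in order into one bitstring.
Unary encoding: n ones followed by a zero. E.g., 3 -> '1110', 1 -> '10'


Encode each number as n ones followed by a terminating 0:
  12 -> 1111111111110 (13 bits)
  6 -> 1111110 (7 bits)
  9 -> 1111111110 (10 bits)
Total length = 13 + 7 + 10 = 30 bits.

Unary([12, 6, 9]) = 111111111111011111101111111110 (30 bits)


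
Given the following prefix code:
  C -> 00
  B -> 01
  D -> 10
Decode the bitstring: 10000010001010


Decoding step by step:
Bits 10 -> D
Bits 00 -> C
Bits 00 -> C
Bits 10 -> D
Bits 00 -> C
Bits 10 -> D
Bits 10 -> D


Decoded message: DCCDCDD


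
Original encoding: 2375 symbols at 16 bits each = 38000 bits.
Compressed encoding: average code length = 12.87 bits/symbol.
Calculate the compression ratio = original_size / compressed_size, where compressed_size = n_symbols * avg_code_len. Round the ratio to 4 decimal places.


original_size = n_symbols * orig_bits = 2375 * 16 = 38000 bits
compressed_size = n_symbols * avg_code_len = 2375 * 12.87 = 30566.25 bits
ratio = original_size / compressed_size = 38000 / 30566.25 = 1.2432

Compression ratio = 1.2432


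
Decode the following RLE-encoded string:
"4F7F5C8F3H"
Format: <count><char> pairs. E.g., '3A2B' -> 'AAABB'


Expanding each <count><char> pair:
  4F -> 'FFFF'
  7F -> 'FFFFFFF'
  5C -> 'CCCCC'
  8F -> 'FFFFFFFF'
  3H -> 'HHH'

Decoded = FFFFFFFFFFFCCCCCFFFFFFFFHHH


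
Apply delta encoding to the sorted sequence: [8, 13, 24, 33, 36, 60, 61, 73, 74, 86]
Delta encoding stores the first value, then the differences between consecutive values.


First value: 8
Deltas:
  13 - 8 = 5
  24 - 13 = 11
  33 - 24 = 9
  36 - 33 = 3
  60 - 36 = 24
  61 - 60 = 1
  73 - 61 = 12
  74 - 73 = 1
  86 - 74 = 12


Delta encoded: [8, 5, 11, 9, 3, 24, 1, 12, 1, 12]


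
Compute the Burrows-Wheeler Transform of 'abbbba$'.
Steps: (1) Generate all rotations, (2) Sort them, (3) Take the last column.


Rotations (sorted):
  0: $abbbba -> last char: a
  1: a$abbbb -> last char: b
  2: abbbba$ -> last char: $
  3: ba$abbb -> last char: b
  4: bba$abb -> last char: b
  5: bbba$ab -> last char: b
  6: bbbba$a -> last char: a


BWT = ab$bbba


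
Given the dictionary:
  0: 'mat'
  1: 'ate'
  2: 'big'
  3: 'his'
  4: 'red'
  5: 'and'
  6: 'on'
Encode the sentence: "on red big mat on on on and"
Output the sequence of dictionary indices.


Look up each word in the dictionary:
  'on' -> 6
  'red' -> 4
  'big' -> 2
  'mat' -> 0
  'on' -> 6
  'on' -> 6
  'on' -> 6
  'and' -> 5

Encoded: [6, 4, 2, 0, 6, 6, 6, 5]


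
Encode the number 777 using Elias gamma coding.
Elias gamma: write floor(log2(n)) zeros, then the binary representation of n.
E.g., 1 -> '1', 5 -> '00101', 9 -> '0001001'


num_bits = floor(log2(777)) + 1 = 10
leading_zeros = num_bits - 1 = 9
binary(777) = 1100001001

Elias gamma(777) = '000000000' + '1100001001' = 0000000001100001001 (19 bits)


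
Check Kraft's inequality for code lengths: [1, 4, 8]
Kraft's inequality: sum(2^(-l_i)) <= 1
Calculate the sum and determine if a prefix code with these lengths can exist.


Sum = 2^(-1) + 2^(-4) + 2^(-8)
    = 0.5 + 0.0625 + 0.00390625
    = 145/256 = 0.56640625
Since 0.56640625 <= 1, Kraft's inequality IS satisfied.
A prefix code with these lengths CAN exist.

Kraft sum = 0.56640625. Satisfied.


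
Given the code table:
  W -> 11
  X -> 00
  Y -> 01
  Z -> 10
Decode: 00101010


Decoding:
00 -> X
10 -> Z
10 -> Z
10 -> Z


Result: XZZZ


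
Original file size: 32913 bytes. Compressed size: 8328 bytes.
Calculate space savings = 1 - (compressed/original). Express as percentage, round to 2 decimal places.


ratio = compressed/original = 8328/32913 = 0.253031
savings = 1 - ratio = 1 - 0.253031 = 0.746969
as a percentage: 0.746969 * 100 = 74.7%

Space savings = 1 - 8328/32913 = 74.7%


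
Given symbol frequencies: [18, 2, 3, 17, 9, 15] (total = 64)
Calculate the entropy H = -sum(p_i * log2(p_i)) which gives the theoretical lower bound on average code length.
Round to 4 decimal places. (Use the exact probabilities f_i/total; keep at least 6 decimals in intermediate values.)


Per-symbol terms -p_i * log2(p_i) with p_i = f_i/64:
  p = 18/64 = 0.281250: log2(p) = -1.830075, -p*log2(p) = 0.514709
  p = 2/64 = 0.031250: log2(p) = -5.000000, -p*log2(p) = 0.156250
  p = 3/64 = 0.046875: log2(p) = -4.415037, -p*log2(p) = 0.206955
  p = 17/64 = 0.265625: log2(p) = -1.912537, -p*log2(p) = 0.508018
  p = 9/64 = 0.140625: log2(p) = -2.830075, -p*log2(p) = 0.397979
  p = 15/64 = 0.234375: log2(p) = -2.093109, -p*log2(p) = 0.490573
H = 0.514709 + 0.156250 + 0.206955 + 0.508018 + 0.397979 + 0.490573 = 2.274484

H = 2.2745 bits/symbol


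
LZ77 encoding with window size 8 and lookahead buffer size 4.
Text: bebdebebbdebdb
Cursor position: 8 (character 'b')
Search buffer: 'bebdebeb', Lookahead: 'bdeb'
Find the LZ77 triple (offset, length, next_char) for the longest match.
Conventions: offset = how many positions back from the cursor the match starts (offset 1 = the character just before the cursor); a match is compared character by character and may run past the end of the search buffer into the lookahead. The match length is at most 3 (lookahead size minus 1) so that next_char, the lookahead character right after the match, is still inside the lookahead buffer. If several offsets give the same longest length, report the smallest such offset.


Try each offset into the search buffer:
  offset=1 (pos 7, char 'b'): match length 1
  offset=2 (pos 6, char 'e'): match length 0
  offset=3 (pos 5, char 'b'): match length 1
  offset=4 (pos 4, char 'e'): match length 0
  offset=5 (pos 3, char 'd'): match length 0
  offset=6 (pos 2, char 'b'): match length 3
  offset=7 (pos 1, char 'e'): match length 0
  offset=8 (pos 0, char 'b'): match length 1
Longest match has length 3 at offset 6.
next_char = character at position 8 + 3 = 11 -> 'b'

Best match: offset=6, length=3 (matching 'bde' starting at position 2)
LZ77 triple: (6, 3, 'b')


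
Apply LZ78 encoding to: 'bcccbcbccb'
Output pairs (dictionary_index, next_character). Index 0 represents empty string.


LZ78 encoding steps:
Dictionary: {0: ''}
Step 1: w='' (idx 0), next='b' -> output (0, 'b'), add 'b' as idx 1
Step 2: w='' (idx 0), next='c' -> output (0, 'c'), add 'c' as idx 2
Step 3: w='c' (idx 2), next='c' -> output (2, 'c'), add 'cc' as idx 3
Step 4: w='b' (idx 1), next='c' -> output (1, 'c'), add 'bc' as idx 4
Step 5: w='bc' (idx 4), next='c' -> output (4, 'c'), add 'bcc' as idx 5
Step 6: w='b' (idx 1), end of input -> output (1, '')


Encoded: [(0, 'b'), (0, 'c'), (2, 'c'), (1, 'c'), (4, 'c'), (1, '')]


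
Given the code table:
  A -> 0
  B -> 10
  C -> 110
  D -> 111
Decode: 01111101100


Decoding:
0 -> A
111 -> D
110 -> C
110 -> C
0 -> A


Result: ADCCA


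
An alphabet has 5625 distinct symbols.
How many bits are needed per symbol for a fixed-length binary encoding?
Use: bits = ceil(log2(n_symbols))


log2(5625) = 12.4576
Bracket: 2^12 = 4096 < 5625 <= 2^13 = 8192
So ceil(log2(5625)) = 13

bits = ceil(log2(5625)) = ceil(12.4576) = 13 bits


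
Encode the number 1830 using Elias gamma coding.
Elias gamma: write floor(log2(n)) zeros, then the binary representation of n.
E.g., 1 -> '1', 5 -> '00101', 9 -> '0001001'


num_bits = floor(log2(1830)) + 1 = 11
leading_zeros = num_bits - 1 = 10
binary(1830) = 11100100110

Elias gamma(1830) = '0000000000' + '11100100110' = 000000000011100100110 (21 bits)


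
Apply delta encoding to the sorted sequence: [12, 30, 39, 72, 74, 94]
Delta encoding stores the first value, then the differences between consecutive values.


First value: 12
Deltas:
  30 - 12 = 18
  39 - 30 = 9
  72 - 39 = 33
  74 - 72 = 2
  94 - 74 = 20


Delta encoded: [12, 18, 9, 33, 2, 20]


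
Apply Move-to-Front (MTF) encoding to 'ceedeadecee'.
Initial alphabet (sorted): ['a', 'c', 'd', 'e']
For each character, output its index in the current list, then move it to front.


MTF encoding:
'c': index 1 in ['a', 'c', 'd', 'e'] -> ['c', 'a', 'd', 'e']
'e': index 3 in ['c', 'a', 'd', 'e'] -> ['e', 'c', 'a', 'd']
'e': index 0 in ['e', 'c', 'a', 'd'] -> ['e', 'c', 'a', 'd']
'd': index 3 in ['e', 'c', 'a', 'd'] -> ['d', 'e', 'c', 'a']
'e': index 1 in ['d', 'e', 'c', 'a'] -> ['e', 'd', 'c', 'a']
'a': index 3 in ['e', 'd', 'c', 'a'] -> ['a', 'e', 'd', 'c']
'd': index 2 in ['a', 'e', 'd', 'c'] -> ['d', 'a', 'e', 'c']
'e': index 2 in ['d', 'a', 'e', 'c'] -> ['e', 'd', 'a', 'c']
'c': index 3 in ['e', 'd', 'a', 'c'] -> ['c', 'e', 'd', 'a']
'e': index 1 in ['c', 'e', 'd', 'a'] -> ['e', 'c', 'd', 'a']
'e': index 0 in ['e', 'c', 'd', 'a'] -> ['e', 'c', 'd', 'a']


Output: [1, 3, 0, 3, 1, 3, 2, 2, 3, 1, 0]


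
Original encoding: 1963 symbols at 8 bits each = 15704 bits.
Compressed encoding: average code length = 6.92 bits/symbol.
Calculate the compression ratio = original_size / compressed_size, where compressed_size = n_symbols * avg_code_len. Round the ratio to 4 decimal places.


original_size = n_symbols * orig_bits = 1963 * 8 = 15704 bits
compressed_size = n_symbols * avg_code_len = 1963 * 6.92 = 13583.96 bits
ratio = original_size / compressed_size = 15704 / 13583.96 = 1.1561

Compression ratio = 1.1561


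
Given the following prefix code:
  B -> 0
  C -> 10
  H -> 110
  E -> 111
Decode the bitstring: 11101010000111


Decoding step by step:
Bits 111 -> E
Bits 0 -> B
Bits 10 -> C
Bits 10 -> C
Bits 0 -> B
Bits 0 -> B
Bits 0 -> B
Bits 111 -> E


Decoded message: EBCCBBBE


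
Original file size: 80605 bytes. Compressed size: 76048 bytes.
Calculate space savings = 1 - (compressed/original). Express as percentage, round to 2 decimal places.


ratio = compressed/original = 76048/80605 = 0.943465
savings = 1 - ratio = 1 - 0.943465 = 0.056535
as a percentage: 0.056535 * 100 = 5.65%

Space savings = 1 - 76048/80605 = 5.65%


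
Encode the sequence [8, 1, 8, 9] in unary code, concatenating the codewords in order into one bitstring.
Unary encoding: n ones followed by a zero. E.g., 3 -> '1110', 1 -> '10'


Encode each number as n ones followed by a terminating 0:
  8 -> 111111110 (9 bits)
  1 -> 10 (2 bits)
  8 -> 111111110 (9 bits)
  9 -> 1111111110 (10 bits)
Total length = 9 + 2 + 9 + 10 = 30 bits.

Unary([8, 1, 8, 9]) = 111111110101111111101111111110 (30 bits)


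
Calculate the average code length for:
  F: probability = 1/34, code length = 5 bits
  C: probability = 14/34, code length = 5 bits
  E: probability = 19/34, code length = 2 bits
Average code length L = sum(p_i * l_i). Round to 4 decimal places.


Weighted contributions p_i * l_i:
  F: (1/34) * 5 = 5/34
  C: (14/34) * 5 = 70/34
  E: (19/34) * 2 = 38/34
Sum = (5 + 70 + 38)/34 = 113/34

L = 113/34 = 3.3235 bits/symbol


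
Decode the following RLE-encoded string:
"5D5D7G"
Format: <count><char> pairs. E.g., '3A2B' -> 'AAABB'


Expanding each <count><char> pair:
  5D -> 'DDDDD'
  5D -> 'DDDDD'
  7G -> 'GGGGGGG'

Decoded = DDDDDDDDDDGGGGGGG


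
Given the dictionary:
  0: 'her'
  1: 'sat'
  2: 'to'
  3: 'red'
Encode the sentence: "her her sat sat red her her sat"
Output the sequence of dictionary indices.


Look up each word in the dictionary:
  'her' -> 0
  'her' -> 0
  'sat' -> 1
  'sat' -> 1
  'red' -> 3
  'her' -> 0
  'her' -> 0
  'sat' -> 1

Encoded: [0, 0, 1, 1, 3, 0, 0, 1]


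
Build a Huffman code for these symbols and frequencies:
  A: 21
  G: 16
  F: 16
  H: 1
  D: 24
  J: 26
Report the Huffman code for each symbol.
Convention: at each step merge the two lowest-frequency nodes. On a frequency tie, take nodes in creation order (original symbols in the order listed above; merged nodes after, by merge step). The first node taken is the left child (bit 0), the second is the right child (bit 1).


Huffman tree construction:
Step 1: Merge H(1) + G(16) = 17
Step 2: Merge F(16) + (H+G)(17) = 33
Step 3: Merge A(21) + D(24) = 45
Step 4: Merge J(26) + (F+(H+G))(33) = 59
Step 5: Merge (A+D)(45) + (J+(F+(H+G)))(59) = 104
Read each symbol's code off the tree from the root (left child = 0, right child = 1).

Codes:
  A: 00 (length 2)
  G: 1111 (length 4)
  F: 110 (length 3)
  H: 1110 (length 4)
  D: 01 (length 2)
  J: 10 (length 2)
Average code length: 258/104 = 2.4808 bits/symbol


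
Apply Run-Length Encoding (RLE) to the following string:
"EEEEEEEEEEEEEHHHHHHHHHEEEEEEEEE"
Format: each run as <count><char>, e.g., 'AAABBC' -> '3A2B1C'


Scanning runs left to right:
  i=0: run of 'E' x 13 -> '13E'
  i=13: run of 'H' x 9 -> '9H'
  i=22: run of 'E' x 9 -> '9E'

RLE = 13E9H9E


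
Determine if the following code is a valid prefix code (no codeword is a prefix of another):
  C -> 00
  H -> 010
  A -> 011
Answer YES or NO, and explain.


Checking each pair (does one codeword prefix another?):
  C='00' vs H='010': no prefix
  C='00' vs A='011': no prefix
  H='010' vs C='00': no prefix
  H='010' vs A='011': no prefix
  A='011' vs C='00': no prefix
  A='011' vs H='010': no prefix
No violation found over all pairs.

YES -- this is a valid prefix code. No codeword is a prefix of any other codeword.


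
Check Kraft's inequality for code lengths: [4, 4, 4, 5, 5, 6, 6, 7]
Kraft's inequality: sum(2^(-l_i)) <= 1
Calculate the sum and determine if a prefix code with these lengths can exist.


Sum = 2^(-4) + 2^(-4) + 2^(-4) + 2^(-5) + 2^(-5) + 2^(-6) + 2^(-6) + 2^(-7)
    = 0.0625 + 0.0625 + 0.0625 + 0.03125 + 0.03125 + 0.015625 + 0.015625 + 0.0078125
    = 37/128 = 0.2890625
Since 0.2890625 <= 1, Kraft's inequality IS satisfied.
A prefix code with these lengths CAN exist.

Kraft sum = 0.2890625. Satisfied.


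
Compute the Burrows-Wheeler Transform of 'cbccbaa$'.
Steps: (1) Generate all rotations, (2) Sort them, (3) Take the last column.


Rotations (sorted):
  0: $cbccbaa -> last char: a
  1: a$cbccba -> last char: a
  2: aa$cbccb -> last char: b
  3: baa$cbcc -> last char: c
  4: bccbaa$c -> last char: c
  5: cbaa$cbc -> last char: c
  6: cbccbaa$ -> last char: $
  7: ccbaa$cb -> last char: b


BWT = aabccc$b


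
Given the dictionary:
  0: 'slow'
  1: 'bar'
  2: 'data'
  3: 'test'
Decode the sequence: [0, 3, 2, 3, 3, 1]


Look up each index in the dictionary:
  0 -> 'slow'
  3 -> 'test'
  2 -> 'data'
  3 -> 'test'
  3 -> 'test'
  1 -> 'bar'

Decoded: "slow test data test test bar"


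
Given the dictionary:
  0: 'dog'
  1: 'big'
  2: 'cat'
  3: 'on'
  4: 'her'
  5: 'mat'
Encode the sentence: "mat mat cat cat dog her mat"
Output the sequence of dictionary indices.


Look up each word in the dictionary:
  'mat' -> 5
  'mat' -> 5
  'cat' -> 2
  'cat' -> 2
  'dog' -> 0
  'her' -> 4
  'mat' -> 5

Encoded: [5, 5, 2, 2, 0, 4, 5]


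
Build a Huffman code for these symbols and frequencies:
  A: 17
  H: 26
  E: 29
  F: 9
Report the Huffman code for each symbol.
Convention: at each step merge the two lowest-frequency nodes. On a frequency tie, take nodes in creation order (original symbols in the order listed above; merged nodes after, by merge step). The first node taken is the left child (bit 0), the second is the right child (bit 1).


Huffman tree construction:
Step 1: Merge F(9) + A(17) = 26
Step 2: Merge H(26) + (F+A)(26) = 52
Step 3: Merge E(29) + (H+(F+A))(52) = 81
Read each symbol's code off the tree from the root (left child = 0, right child = 1).

Codes:
  A: 111 (length 3)
  H: 10 (length 2)
  E: 0 (length 1)
  F: 110 (length 3)
Average code length: 159/81 = 1.9630 bits/symbol


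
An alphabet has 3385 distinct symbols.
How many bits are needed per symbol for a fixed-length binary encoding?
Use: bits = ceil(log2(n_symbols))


log2(3385) = 11.7249
Bracket: 2^11 = 2048 < 3385 <= 2^12 = 4096
So ceil(log2(3385)) = 12

bits = ceil(log2(3385)) = ceil(11.7249) = 12 bits


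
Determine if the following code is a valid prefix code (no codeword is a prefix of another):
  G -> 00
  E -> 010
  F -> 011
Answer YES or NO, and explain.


Checking each pair (does one codeword prefix another?):
  G='00' vs E='010': no prefix
  G='00' vs F='011': no prefix
  E='010' vs G='00': no prefix
  E='010' vs F='011': no prefix
  F='011' vs G='00': no prefix
  F='011' vs E='010': no prefix
No violation found over all pairs.

YES -- this is a valid prefix code. No codeword is a prefix of any other codeword.


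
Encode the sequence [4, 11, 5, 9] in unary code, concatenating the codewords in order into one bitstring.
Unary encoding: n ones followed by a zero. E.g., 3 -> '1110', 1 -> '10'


Encode each number as n ones followed by a terminating 0:
  4 -> 11110 (5 bits)
  11 -> 111111111110 (12 bits)
  5 -> 111110 (6 bits)
  9 -> 1111111110 (10 bits)
Total length = 5 + 12 + 6 + 10 = 33 bits.

Unary([4, 11, 5, 9]) = 111101111111111101111101111111110 (33 bits)


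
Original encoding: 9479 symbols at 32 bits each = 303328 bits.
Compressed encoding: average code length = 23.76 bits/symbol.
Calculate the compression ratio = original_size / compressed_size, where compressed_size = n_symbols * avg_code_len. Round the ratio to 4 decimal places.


original_size = n_symbols * orig_bits = 9479 * 32 = 303328 bits
compressed_size = n_symbols * avg_code_len = 9479 * 23.76 = 225221.04 bits
ratio = original_size / compressed_size = 303328 / 225221.04 = 1.3468

Compression ratio = 1.3468


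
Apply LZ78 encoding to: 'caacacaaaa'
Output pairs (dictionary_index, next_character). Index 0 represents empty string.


LZ78 encoding steps:
Dictionary: {0: ''}
Step 1: w='' (idx 0), next='c' -> output (0, 'c'), add 'c' as idx 1
Step 2: w='' (idx 0), next='a' -> output (0, 'a'), add 'a' as idx 2
Step 3: w='a' (idx 2), next='c' -> output (2, 'c'), add 'ac' as idx 3
Step 4: w='ac' (idx 3), next='a' -> output (3, 'a'), add 'aca' as idx 4
Step 5: w='a' (idx 2), next='a' -> output (2, 'a'), add 'aa' as idx 5
Step 6: w='a' (idx 2), end of input -> output (2, '')


Encoded: [(0, 'c'), (0, 'a'), (2, 'c'), (3, 'a'), (2, 'a'), (2, '')]


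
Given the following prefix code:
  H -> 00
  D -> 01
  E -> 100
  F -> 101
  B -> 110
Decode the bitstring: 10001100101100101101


Decoding step by step:
Bits 100 -> E
Bits 01 -> D
Bits 100 -> E
Bits 101 -> F
Bits 100 -> E
Bits 101 -> F
Bits 101 -> F


Decoded message: EDEFEFF


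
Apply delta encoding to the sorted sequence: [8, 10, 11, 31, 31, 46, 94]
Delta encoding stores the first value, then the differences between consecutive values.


First value: 8
Deltas:
  10 - 8 = 2
  11 - 10 = 1
  31 - 11 = 20
  31 - 31 = 0
  46 - 31 = 15
  94 - 46 = 48


Delta encoded: [8, 2, 1, 20, 0, 15, 48]


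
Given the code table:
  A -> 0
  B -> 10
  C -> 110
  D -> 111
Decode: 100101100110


Decoding:
10 -> B
0 -> A
10 -> B
110 -> C
0 -> A
110 -> C


Result: BABCAC


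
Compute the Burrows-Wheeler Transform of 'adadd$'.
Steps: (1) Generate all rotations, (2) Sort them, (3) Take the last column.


Rotations (sorted):
  0: $adadd -> last char: d
  1: adadd$ -> last char: $
  2: add$ad -> last char: d
  3: d$adad -> last char: d
  4: dadd$a -> last char: a
  5: dd$ada -> last char: a


BWT = d$ddaa


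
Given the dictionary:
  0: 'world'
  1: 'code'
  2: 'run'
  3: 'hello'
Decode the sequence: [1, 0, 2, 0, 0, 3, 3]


Look up each index in the dictionary:
  1 -> 'code'
  0 -> 'world'
  2 -> 'run'
  0 -> 'world'
  0 -> 'world'
  3 -> 'hello'
  3 -> 'hello'

Decoded: "code world run world world hello hello"


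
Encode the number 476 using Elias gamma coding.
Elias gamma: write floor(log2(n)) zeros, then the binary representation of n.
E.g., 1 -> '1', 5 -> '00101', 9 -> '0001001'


num_bits = floor(log2(476)) + 1 = 9
leading_zeros = num_bits - 1 = 8
binary(476) = 111011100

Elias gamma(476) = '00000000' + '111011100' = 00000000111011100 (17 bits)


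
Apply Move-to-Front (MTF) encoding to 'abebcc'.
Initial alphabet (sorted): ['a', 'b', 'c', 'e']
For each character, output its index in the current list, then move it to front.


MTF encoding:
'a': index 0 in ['a', 'b', 'c', 'e'] -> ['a', 'b', 'c', 'e']
'b': index 1 in ['a', 'b', 'c', 'e'] -> ['b', 'a', 'c', 'e']
'e': index 3 in ['b', 'a', 'c', 'e'] -> ['e', 'b', 'a', 'c']
'b': index 1 in ['e', 'b', 'a', 'c'] -> ['b', 'e', 'a', 'c']
'c': index 3 in ['b', 'e', 'a', 'c'] -> ['c', 'b', 'e', 'a']
'c': index 0 in ['c', 'b', 'e', 'a'] -> ['c', 'b', 'e', 'a']


Output: [0, 1, 3, 1, 3, 0]


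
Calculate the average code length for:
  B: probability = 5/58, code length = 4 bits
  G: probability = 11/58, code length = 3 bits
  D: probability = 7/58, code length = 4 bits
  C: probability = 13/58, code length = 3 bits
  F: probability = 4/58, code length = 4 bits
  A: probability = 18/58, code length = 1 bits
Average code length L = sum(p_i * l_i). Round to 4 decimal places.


Weighted contributions p_i * l_i:
  B: (5/58) * 4 = 20/58
  G: (11/58) * 3 = 33/58
  D: (7/58) * 4 = 28/58
  C: (13/58) * 3 = 39/58
  F: (4/58) * 4 = 16/58
  A: (18/58) * 1 = 18/58
Sum = (20 + 33 + 28 + 39 + 16 + 18)/58 = 154/58

L = 154/58 = 2.6552 bits/symbol


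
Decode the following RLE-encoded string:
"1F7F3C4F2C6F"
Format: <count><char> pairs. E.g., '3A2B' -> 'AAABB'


Expanding each <count><char> pair:
  1F -> 'F'
  7F -> 'FFFFFFF'
  3C -> 'CCC'
  4F -> 'FFFF'
  2C -> 'CC'
  6F -> 'FFFFFF'

Decoded = FFFFFFFFCCCFFFFCCFFFFFF


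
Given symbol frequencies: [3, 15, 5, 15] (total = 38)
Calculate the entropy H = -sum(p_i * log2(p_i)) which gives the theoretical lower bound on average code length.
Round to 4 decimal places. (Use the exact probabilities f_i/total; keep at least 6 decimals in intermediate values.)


Per-symbol terms -p_i * log2(p_i) with p_i = f_i/38:
  p = 3/38 = 0.078947: log2(p) = -3.662965, -p*log2(p) = 0.289181
  p = 15/38 = 0.394737: log2(p) = -1.341037, -p*log2(p) = 0.529357
  p = 5/38 = 0.131579: log2(p) = -2.925999, -p*log2(p) = 0.385000
  p = 15/38 = 0.394737: log2(p) = -1.341037, -p*log2(p) = 0.529357
H = 0.289181 + 0.529357 + 0.385000 + 0.529357 = 1.732895

H = 1.7329 bits/symbol


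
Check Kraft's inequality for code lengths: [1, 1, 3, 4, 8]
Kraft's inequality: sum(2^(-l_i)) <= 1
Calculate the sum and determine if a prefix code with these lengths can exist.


Sum = 2^(-1) + 2^(-1) + 2^(-3) + 2^(-4) + 2^(-8)
    = 0.5 + 0.5 + 0.125 + 0.0625 + 0.00390625
    = 305/256 = 1.19140625
Since 1.19140625 > 1, Kraft's inequality is NOT satisfied.
A prefix code with these lengths CANNOT exist.

Kraft sum = 1.19140625. Not satisfied.


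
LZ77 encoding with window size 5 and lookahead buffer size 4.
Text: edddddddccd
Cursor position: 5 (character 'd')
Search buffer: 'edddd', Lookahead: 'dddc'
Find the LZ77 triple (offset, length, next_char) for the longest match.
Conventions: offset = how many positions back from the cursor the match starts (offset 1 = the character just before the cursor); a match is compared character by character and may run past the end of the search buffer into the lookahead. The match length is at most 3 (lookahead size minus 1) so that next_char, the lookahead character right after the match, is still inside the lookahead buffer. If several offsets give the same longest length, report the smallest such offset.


Try each offset into the search buffer:
  offset=1 (pos 4, char 'd'): match length 3
  offset=2 (pos 3, char 'd'): match length 3
  offset=3 (pos 2, char 'd'): match length 3
  offset=4 (pos 1, char 'd'): match length 3
  offset=5 (pos 0, char 'e'): match length 0
Longest match has length 3, found at offsets 1, 2, 3, 4; take the smallest, offset 1.
next_char = character at position 5 + 3 = 8 -> 'c'

Best match: offset=1, length=3 (matching 'ddd' starting at position 4)
LZ77 triple: (1, 3, 'c')


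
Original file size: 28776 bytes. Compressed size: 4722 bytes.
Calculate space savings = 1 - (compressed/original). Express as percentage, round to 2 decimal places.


ratio = compressed/original = 4722/28776 = 0.164095
savings = 1 - ratio = 1 - 0.164095 = 0.835905
as a percentage: 0.835905 * 100 = 83.59%

Space savings = 1 - 4722/28776 = 83.59%


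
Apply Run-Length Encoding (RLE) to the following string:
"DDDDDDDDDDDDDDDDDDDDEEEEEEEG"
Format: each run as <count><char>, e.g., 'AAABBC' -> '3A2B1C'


Scanning runs left to right:
  i=0: run of 'D' x 20 -> '20D'
  i=20: run of 'E' x 7 -> '7E'
  i=27: run of 'G' x 1 -> '1G'

RLE = 20D7E1G


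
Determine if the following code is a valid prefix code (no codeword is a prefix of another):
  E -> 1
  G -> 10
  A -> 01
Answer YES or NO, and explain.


Checking each pair (does one codeword prefix another?):
  E='1' vs G='10': prefix -- VIOLATION

NO -- this is NOT a valid prefix code. E (1) is a prefix of G (10).


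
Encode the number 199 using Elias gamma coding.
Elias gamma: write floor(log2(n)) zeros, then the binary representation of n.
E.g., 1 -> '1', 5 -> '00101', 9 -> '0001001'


num_bits = floor(log2(199)) + 1 = 8
leading_zeros = num_bits - 1 = 7
binary(199) = 11000111

Elias gamma(199) = '0000000' + '11000111' = 000000011000111 (15 bits)


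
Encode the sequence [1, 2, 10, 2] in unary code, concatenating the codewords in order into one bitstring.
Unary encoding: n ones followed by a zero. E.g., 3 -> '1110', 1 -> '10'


Encode each number as n ones followed by a terminating 0:
  1 -> 10 (2 bits)
  2 -> 110 (3 bits)
  10 -> 11111111110 (11 bits)
  2 -> 110 (3 bits)
Total length = 2 + 3 + 11 + 3 = 19 bits.

Unary([1, 2, 10, 2]) = 1011011111111110110 (19 bits)


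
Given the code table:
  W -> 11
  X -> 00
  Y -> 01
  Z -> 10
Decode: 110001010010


Decoding:
11 -> W
00 -> X
01 -> Y
01 -> Y
00 -> X
10 -> Z


Result: WXYYXZ


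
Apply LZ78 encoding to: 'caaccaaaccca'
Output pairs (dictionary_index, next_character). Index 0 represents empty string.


LZ78 encoding steps:
Dictionary: {0: ''}
Step 1: w='' (idx 0), next='c' -> output (0, 'c'), add 'c' as idx 1
Step 2: w='' (idx 0), next='a' -> output (0, 'a'), add 'a' as idx 2
Step 3: w='a' (idx 2), next='c' -> output (2, 'c'), add 'ac' as idx 3
Step 4: w='c' (idx 1), next='a' -> output (1, 'a'), add 'ca' as idx 4
Step 5: w='a' (idx 2), next='a' -> output (2, 'a'), add 'aa' as idx 5
Step 6: w='c' (idx 1), next='c' -> output (1, 'c'), add 'cc' as idx 6
Step 7: w='ca' (idx 4), end of input -> output (4, '')


Encoded: [(0, 'c'), (0, 'a'), (2, 'c'), (1, 'a'), (2, 'a'), (1, 'c'), (4, '')]


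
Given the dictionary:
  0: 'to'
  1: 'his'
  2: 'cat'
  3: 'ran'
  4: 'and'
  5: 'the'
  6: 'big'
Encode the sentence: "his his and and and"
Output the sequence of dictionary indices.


Look up each word in the dictionary:
  'his' -> 1
  'his' -> 1
  'and' -> 4
  'and' -> 4
  'and' -> 4

Encoded: [1, 1, 4, 4, 4]


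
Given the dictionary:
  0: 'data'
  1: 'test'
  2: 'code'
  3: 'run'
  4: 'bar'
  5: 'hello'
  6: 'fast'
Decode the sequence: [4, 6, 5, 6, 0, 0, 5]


Look up each index in the dictionary:
  4 -> 'bar'
  6 -> 'fast'
  5 -> 'hello'
  6 -> 'fast'
  0 -> 'data'
  0 -> 'data'
  5 -> 'hello'

Decoded: "bar fast hello fast data data hello"


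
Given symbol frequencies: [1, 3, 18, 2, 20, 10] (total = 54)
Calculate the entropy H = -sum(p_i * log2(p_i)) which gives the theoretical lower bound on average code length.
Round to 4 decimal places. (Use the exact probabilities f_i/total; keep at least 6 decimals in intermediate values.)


Per-symbol terms -p_i * log2(p_i) with p_i = f_i/54:
  p = 1/54 = 0.018519: log2(p) = -5.754888, -p*log2(p) = 0.106572
  p = 3/54 = 0.055556: log2(p) = -4.169925, -p*log2(p) = 0.231663
  p = 18/54 = 0.333333: log2(p) = -1.584963, -p*log2(p) = 0.528321
  p = 2/54 = 0.037037: log2(p) = -4.754888, -p*log2(p) = 0.176107
  p = 20/54 = 0.370370: log2(p) = -1.432959, -p*log2(p) = 0.530726
  p = 10/54 = 0.185185: log2(p) = -2.432959, -p*log2(p) = 0.450548
H = 0.106572 + 0.231663 + 0.528321 + 0.176107 + 0.530726 + 0.450548 = 2.023937

H = 2.0239 bits/symbol


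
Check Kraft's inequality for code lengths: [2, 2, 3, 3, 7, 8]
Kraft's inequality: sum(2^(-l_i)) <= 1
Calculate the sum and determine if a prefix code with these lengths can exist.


Sum = 2^(-2) + 2^(-2) + 2^(-3) + 2^(-3) + 2^(-7) + 2^(-8)
    = 0.25 + 0.25 + 0.125 + 0.125 + 0.0078125 + 0.00390625
    = 195/256 = 0.76171875
Since 0.76171875 <= 1, Kraft's inequality IS satisfied.
A prefix code with these lengths CAN exist.

Kraft sum = 0.76171875. Satisfied.


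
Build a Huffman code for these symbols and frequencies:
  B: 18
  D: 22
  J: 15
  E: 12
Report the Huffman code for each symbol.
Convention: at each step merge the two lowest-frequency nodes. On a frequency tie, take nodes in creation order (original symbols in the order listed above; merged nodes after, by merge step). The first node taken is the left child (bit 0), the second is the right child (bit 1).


Huffman tree construction:
Step 1: Merge E(12) + J(15) = 27
Step 2: Merge B(18) + D(22) = 40
Step 3: Merge (E+J)(27) + (B+D)(40) = 67
Read each symbol's code off the tree from the root (left child = 0, right child = 1).

Codes:
  B: 10 (length 2)
  D: 11 (length 2)
  J: 01 (length 2)
  E: 00 (length 2)
Average code length: 134/67 = 2.0000 bits/symbol


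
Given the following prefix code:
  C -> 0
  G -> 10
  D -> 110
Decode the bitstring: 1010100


Decoding step by step:
Bits 10 -> G
Bits 10 -> G
Bits 10 -> G
Bits 0 -> C


Decoded message: GGGC


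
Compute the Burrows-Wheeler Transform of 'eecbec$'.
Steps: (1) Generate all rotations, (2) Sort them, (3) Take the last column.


Rotations (sorted):
  0: $eecbec -> last char: c
  1: bec$eec -> last char: c
  2: c$eecbe -> last char: e
  3: cbec$ee -> last char: e
  4: ec$eecb -> last char: b
  5: ecbec$e -> last char: e
  6: eecbec$ -> last char: $


BWT = cceebe$


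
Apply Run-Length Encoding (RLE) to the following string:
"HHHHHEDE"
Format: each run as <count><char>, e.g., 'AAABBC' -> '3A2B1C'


Scanning runs left to right:
  i=0: run of 'H' x 5 -> '5H'
  i=5: run of 'E' x 1 -> '1E'
  i=6: run of 'D' x 1 -> '1D'
  i=7: run of 'E' x 1 -> '1E'

RLE = 5H1E1D1E


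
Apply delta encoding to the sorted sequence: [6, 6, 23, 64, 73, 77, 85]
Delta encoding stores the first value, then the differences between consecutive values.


First value: 6
Deltas:
  6 - 6 = 0
  23 - 6 = 17
  64 - 23 = 41
  73 - 64 = 9
  77 - 73 = 4
  85 - 77 = 8


Delta encoded: [6, 0, 17, 41, 9, 4, 8]


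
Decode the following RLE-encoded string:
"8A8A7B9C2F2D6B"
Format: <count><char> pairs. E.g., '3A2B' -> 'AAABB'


Expanding each <count><char> pair:
  8A -> 'AAAAAAAA'
  8A -> 'AAAAAAAA'
  7B -> 'BBBBBBB'
  9C -> 'CCCCCCCCC'
  2F -> 'FF'
  2D -> 'DD'
  6B -> 'BBBBBB'

Decoded = AAAAAAAAAAAAAAAABBBBBBBCCCCCCCCCFFDDBBBBBB


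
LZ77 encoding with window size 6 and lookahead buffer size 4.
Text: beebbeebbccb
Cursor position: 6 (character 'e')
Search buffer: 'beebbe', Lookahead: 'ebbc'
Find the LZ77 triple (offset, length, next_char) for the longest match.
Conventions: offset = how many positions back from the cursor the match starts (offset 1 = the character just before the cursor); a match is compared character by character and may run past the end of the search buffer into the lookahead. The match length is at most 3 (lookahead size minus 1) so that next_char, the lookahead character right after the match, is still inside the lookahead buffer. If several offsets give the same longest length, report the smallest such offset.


Try each offset into the search buffer:
  offset=1 (pos 5, char 'e'): match length 1
  offset=2 (pos 4, char 'b'): match length 0
  offset=3 (pos 3, char 'b'): match length 0
  offset=4 (pos 2, char 'e'): match length 3
  offset=5 (pos 1, char 'e'): match length 1
  offset=6 (pos 0, char 'b'): match length 0
Longest match has length 3 at offset 4.
next_char = character at position 6 + 3 = 9 -> 'c'

Best match: offset=4, length=3 (matching 'ebb' starting at position 2)
LZ77 triple: (4, 3, 'c')


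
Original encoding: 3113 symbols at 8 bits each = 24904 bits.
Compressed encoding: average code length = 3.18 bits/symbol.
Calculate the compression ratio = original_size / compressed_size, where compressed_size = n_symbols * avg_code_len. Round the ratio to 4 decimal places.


original_size = n_symbols * orig_bits = 3113 * 8 = 24904 bits
compressed_size = n_symbols * avg_code_len = 3113 * 3.18 = 9899.34 bits
ratio = original_size / compressed_size = 24904 / 9899.34 = 2.5157

Compression ratio = 2.5157


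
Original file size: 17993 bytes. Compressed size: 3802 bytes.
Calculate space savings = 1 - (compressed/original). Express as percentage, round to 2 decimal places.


ratio = compressed/original = 3802/17993 = 0.211304
savings = 1 - ratio = 1 - 0.211304 = 0.788696
as a percentage: 0.788696 * 100 = 78.87%

Space savings = 1 - 3802/17993 = 78.87%


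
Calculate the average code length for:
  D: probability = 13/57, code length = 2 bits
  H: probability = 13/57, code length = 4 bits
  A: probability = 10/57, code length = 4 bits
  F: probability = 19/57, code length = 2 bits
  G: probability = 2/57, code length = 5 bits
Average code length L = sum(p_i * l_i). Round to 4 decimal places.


Weighted contributions p_i * l_i:
  D: (13/57) * 2 = 26/57
  H: (13/57) * 4 = 52/57
  A: (10/57) * 4 = 40/57
  F: (19/57) * 2 = 38/57
  G: (2/57) * 5 = 10/57
Sum = (26 + 52 + 40 + 38 + 10)/57 = 166/57

L = 166/57 = 2.9123 bits/symbol


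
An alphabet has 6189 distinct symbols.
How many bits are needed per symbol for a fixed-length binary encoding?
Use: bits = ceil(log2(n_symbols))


log2(6189) = 12.5955
Bracket: 2^12 = 4096 < 6189 <= 2^13 = 8192
So ceil(log2(6189)) = 13

bits = ceil(log2(6189)) = ceil(12.5955) = 13 bits


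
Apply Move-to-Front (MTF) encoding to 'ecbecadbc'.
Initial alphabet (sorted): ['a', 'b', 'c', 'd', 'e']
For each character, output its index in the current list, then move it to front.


MTF encoding:
'e': index 4 in ['a', 'b', 'c', 'd', 'e'] -> ['e', 'a', 'b', 'c', 'd']
'c': index 3 in ['e', 'a', 'b', 'c', 'd'] -> ['c', 'e', 'a', 'b', 'd']
'b': index 3 in ['c', 'e', 'a', 'b', 'd'] -> ['b', 'c', 'e', 'a', 'd']
'e': index 2 in ['b', 'c', 'e', 'a', 'd'] -> ['e', 'b', 'c', 'a', 'd']
'c': index 2 in ['e', 'b', 'c', 'a', 'd'] -> ['c', 'e', 'b', 'a', 'd']
'a': index 3 in ['c', 'e', 'b', 'a', 'd'] -> ['a', 'c', 'e', 'b', 'd']
'd': index 4 in ['a', 'c', 'e', 'b', 'd'] -> ['d', 'a', 'c', 'e', 'b']
'b': index 4 in ['d', 'a', 'c', 'e', 'b'] -> ['b', 'd', 'a', 'c', 'e']
'c': index 3 in ['b', 'd', 'a', 'c', 'e'] -> ['c', 'b', 'd', 'a', 'e']


Output: [4, 3, 3, 2, 2, 3, 4, 4, 3]
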